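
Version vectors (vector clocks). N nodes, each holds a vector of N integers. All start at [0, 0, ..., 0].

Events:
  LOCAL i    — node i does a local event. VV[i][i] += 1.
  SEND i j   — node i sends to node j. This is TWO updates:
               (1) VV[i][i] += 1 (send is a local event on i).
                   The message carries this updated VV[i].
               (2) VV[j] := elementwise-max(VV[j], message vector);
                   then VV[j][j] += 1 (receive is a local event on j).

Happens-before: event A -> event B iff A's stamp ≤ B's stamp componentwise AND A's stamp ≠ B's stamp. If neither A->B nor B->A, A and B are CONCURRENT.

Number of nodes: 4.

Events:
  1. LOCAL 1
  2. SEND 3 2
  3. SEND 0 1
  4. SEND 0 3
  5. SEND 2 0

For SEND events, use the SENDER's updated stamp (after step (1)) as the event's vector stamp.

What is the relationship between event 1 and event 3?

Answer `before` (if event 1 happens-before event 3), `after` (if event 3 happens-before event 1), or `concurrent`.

Answer: concurrent

Derivation:
Initial: VV[0]=[0, 0, 0, 0]
Initial: VV[1]=[0, 0, 0, 0]
Initial: VV[2]=[0, 0, 0, 0]
Initial: VV[3]=[0, 0, 0, 0]
Event 1: LOCAL 1: VV[1][1]++ -> VV[1]=[0, 1, 0, 0]
Event 2: SEND 3->2: VV[3][3]++ -> VV[3]=[0, 0, 0, 1], msg_vec=[0, 0, 0, 1]; VV[2]=max(VV[2],msg_vec) then VV[2][2]++ -> VV[2]=[0, 0, 1, 1]
Event 3: SEND 0->1: VV[0][0]++ -> VV[0]=[1, 0, 0, 0], msg_vec=[1, 0, 0, 0]; VV[1]=max(VV[1],msg_vec) then VV[1][1]++ -> VV[1]=[1, 2, 0, 0]
Event 4: SEND 0->3: VV[0][0]++ -> VV[0]=[2, 0, 0, 0], msg_vec=[2, 0, 0, 0]; VV[3]=max(VV[3],msg_vec) then VV[3][3]++ -> VV[3]=[2, 0, 0, 2]
Event 5: SEND 2->0: VV[2][2]++ -> VV[2]=[0, 0, 2, 1], msg_vec=[0, 0, 2, 1]; VV[0]=max(VV[0],msg_vec) then VV[0][0]++ -> VV[0]=[3, 0, 2, 1]
Event 1 stamp: [0, 1, 0, 0]
Event 3 stamp: [1, 0, 0, 0]
[0, 1, 0, 0] <= [1, 0, 0, 0]? False
[1, 0, 0, 0] <= [0, 1, 0, 0]? False
Relation: concurrent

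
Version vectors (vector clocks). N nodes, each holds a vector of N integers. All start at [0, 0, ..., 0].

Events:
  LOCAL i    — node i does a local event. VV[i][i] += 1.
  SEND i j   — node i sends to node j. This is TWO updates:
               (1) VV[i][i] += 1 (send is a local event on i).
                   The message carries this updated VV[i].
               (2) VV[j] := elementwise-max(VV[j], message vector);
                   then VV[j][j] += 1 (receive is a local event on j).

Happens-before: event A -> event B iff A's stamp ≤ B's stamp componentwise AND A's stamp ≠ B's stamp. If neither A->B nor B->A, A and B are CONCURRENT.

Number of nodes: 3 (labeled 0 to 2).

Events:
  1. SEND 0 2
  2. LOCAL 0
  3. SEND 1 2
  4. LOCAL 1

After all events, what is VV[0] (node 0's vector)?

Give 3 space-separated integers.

Initial: VV[0]=[0, 0, 0]
Initial: VV[1]=[0, 0, 0]
Initial: VV[2]=[0, 0, 0]
Event 1: SEND 0->2: VV[0][0]++ -> VV[0]=[1, 0, 0], msg_vec=[1, 0, 0]; VV[2]=max(VV[2],msg_vec) then VV[2][2]++ -> VV[2]=[1, 0, 1]
Event 2: LOCAL 0: VV[0][0]++ -> VV[0]=[2, 0, 0]
Event 3: SEND 1->2: VV[1][1]++ -> VV[1]=[0, 1, 0], msg_vec=[0, 1, 0]; VV[2]=max(VV[2],msg_vec) then VV[2][2]++ -> VV[2]=[1, 1, 2]
Event 4: LOCAL 1: VV[1][1]++ -> VV[1]=[0, 2, 0]
Final vectors: VV[0]=[2, 0, 0]; VV[1]=[0, 2, 0]; VV[2]=[1, 1, 2]

Answer: 2 0 0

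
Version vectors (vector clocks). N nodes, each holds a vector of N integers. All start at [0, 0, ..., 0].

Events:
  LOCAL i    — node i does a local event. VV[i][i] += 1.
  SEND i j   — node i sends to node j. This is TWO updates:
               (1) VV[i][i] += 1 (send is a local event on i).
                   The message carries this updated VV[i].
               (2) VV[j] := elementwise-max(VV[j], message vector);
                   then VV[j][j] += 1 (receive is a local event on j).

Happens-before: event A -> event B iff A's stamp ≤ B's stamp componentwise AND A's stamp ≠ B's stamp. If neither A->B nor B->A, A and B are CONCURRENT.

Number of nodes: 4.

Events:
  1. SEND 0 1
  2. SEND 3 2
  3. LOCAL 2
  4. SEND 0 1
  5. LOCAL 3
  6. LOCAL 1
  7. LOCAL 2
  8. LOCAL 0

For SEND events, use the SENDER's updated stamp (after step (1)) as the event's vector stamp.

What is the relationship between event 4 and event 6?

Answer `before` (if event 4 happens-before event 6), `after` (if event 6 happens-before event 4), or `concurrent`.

Initial: VV[0]=[0, 0, 0, 0]
Initial: VV[1]=[0, 0, 0, 0]
Initial: VV[2]=[0, 0, 0, 0]
Initial: VV[3]=[0, 0, 0, 0]
Event 1: SEND 0->1: VV[0][0]++ -> VV[0]=[1, 0, 0, 0], msg_vec=[1, 0, 0, 0]; VV[1]=max(VV[1],msg_vec) then VV[1][1]++ -> VV[1]=[1, 1, 0, 0]
Event 2: SEND 3->2: VV[3][3]++ -> VV[3]=[0, 0, 0, 1], msg_vec=[0, 0, 0, 1]; VV[2]=max(VV[2],msg_vec) then VV[2][2]++ -> VV[2]=[0, 0, 1, 1]
Event 3: LOCAL 2: VV[2][2]++ -> VV[2]=[0, 0, 2, 1]
Event 4: SEND 0->1: VV[0][0]++ -> VV[0]=[2, 0, 0, 0], msg_vec=[2, 0, 0, 0]; VV[1]=max(VV[1],msg_vec) then VV[1][1]++ -> VV[1]=[2, 2, 0, 0]
Event 5: LOCAL 3: VV[3][3]++ -> VV[3]=[0, 0, 0, 2]
Event 6: LOCAL 1: VV[1][1]++ -> VV[1]=[2, 3, 0, 0]
Event 7: LOCAL 2: VV[2][2]++ -> VV[2]=[0, 0, 3, 1]
Event 8: LOCAL 0: VV[0][0]++ -> VV[0]=[3, 0, 0, 0]
Event 4 stamp: [2, 0, 0, 0]
Event 6 stamp: [2, 3, 0, 0]
[2, 0, 0, 0] <= [2, 3, 0, 0]? True
[2, 3, 0, 0] <= [2, 0, 0, 0]? False
Relation: before

Answer: before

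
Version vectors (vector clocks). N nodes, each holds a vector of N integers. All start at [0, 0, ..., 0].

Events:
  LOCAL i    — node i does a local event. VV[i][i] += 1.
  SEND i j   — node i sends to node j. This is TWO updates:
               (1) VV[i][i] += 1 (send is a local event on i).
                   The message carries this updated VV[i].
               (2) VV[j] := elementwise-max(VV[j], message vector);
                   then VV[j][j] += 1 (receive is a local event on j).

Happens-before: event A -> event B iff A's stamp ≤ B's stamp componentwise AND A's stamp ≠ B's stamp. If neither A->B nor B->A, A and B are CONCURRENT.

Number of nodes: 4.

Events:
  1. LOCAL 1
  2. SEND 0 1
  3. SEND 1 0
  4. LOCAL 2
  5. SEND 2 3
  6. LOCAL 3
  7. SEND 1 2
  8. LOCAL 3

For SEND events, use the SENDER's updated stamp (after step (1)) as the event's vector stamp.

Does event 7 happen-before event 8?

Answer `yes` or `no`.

Answer: no

Derivation:
Initial: VV[0]=[0, 0, 0, 0]
Initial: VV[1]=[0, 0, 0, 0]
Initial: VV[2]=[0, 0, 0, 0]
Initial: VV[3]=[0, 0, 0, 0]
Event 1: LOCAL 1: VV[1][1]++ -> VV[1]=[0, 1, 0, 0]
Event 2: SEND 0->1: VV[0][0]++ -> VV[0]=[1, 0, 0, 0], msg_vec=[1, 0, 0, 0]; VV[1]=max(VV[1],msg_vec) then VV[1][1]++ -> VV[1]=[1, 2, 0, 0]
Event 3: SEND 1->0: VV[1][1]++ -> VV[1]=[1, 3, 0, 0], msg_vec=[1, 3, 0, 0]; VV[0]=max(VV[0],msg_vec) then VV[0][0]++ -> VV[0]=[2, 3, 0, 0]
Event 4: LOCAL 2: VV[2][2]++ -> VV[2]=[0, 0, 1, 0]
Event 5: SEND 2->3: VV[2][2]++ -> VV[2]=[0, 0, 2, 0], msg_vec=[0, 0, 2, 0]; VV[3]=max(VV[3],msg_vec) then VV[3][3]++ -> VV[3]=[0, 0, 2, 1]
Event 6: LOCAL 3: VV[3][3]++ -> VV[3]=[0, 0, 2, 2]
Event 7: SEND 1->2: VV[1][1]++ -> VV[1]=[1, 4, 0, 0], msg_vec=[1, 4, 0, 0]; VV[2]=max(VV[2],msg_vec) then VV[2][2]++ -> VV[2]=[1, 4, 3, 0]
Event 8: LOCAL 3: VV[3][3]++ -> VV[3]=[0, 0, 2, 3]
Event 7 stamp: [1, 4, 0, 0]
Event 8 stamp: [0, 0, 2, 3]
[1, 4, 0, 0] <= [0, 0, 2, 3]? False. Equal? False. Happens-before: False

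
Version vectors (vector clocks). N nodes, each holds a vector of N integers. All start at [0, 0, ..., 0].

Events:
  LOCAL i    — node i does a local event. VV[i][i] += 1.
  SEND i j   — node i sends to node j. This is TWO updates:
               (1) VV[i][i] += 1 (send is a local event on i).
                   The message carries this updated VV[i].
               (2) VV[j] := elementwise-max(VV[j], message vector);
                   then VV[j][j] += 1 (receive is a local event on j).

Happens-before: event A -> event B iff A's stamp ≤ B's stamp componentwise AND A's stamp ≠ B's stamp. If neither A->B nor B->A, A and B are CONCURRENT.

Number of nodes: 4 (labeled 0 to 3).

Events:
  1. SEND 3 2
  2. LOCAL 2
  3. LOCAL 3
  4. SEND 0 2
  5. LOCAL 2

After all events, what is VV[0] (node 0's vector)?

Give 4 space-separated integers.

Answer: 1 0 0 0

Derivation:
Initial: VV[0]=[0, 0, 0, 0]
Initial: VV[1]=[0, 0, 0, 0]
Initial: VV[2]=[0, 0, 0, 0]
Initial: VV[3]=[0, 0, 0, 0]
Event 1: SEND 3->2: VV[3][3]++ -> VV[3]=[0, 0, 0, 1], msg_vec=[0, 0, 0, 1]; VV[2]=max(VV[2],msg_vec) then VV[2][2]++ -> VV[2]=[0, 0, 1, 1]
Event 2: LOCAL 2: VV[2][2]++ -> VV[2]=[0, 0, 2, 1]
Event 3: LOCAL 3: VV[3][3]++ -> VV[3]=[0, 0, 0, 2]
Event 4: SEND 0->2: VV[0][0]++ -> VV[0]=[1, 0, 0, 0], msg_vec=[1, 0, 0, 0]; VV[2]=max(VV[2],msg_vec) then VV[2][2]++ -> VV[2]=[1, 0, 3, 1]
Event 5: LOCAL 2: VV[2][2]++ -> VV[2]=[1, 0, 4, 1]
Final vectors: VV[0]=[1, 0, 0, 0]; VV[1]=[0, 0, 0, 0]; VV[2]=[1, 0, 4, 1]; VV[3]=[0, 0, 0, 2]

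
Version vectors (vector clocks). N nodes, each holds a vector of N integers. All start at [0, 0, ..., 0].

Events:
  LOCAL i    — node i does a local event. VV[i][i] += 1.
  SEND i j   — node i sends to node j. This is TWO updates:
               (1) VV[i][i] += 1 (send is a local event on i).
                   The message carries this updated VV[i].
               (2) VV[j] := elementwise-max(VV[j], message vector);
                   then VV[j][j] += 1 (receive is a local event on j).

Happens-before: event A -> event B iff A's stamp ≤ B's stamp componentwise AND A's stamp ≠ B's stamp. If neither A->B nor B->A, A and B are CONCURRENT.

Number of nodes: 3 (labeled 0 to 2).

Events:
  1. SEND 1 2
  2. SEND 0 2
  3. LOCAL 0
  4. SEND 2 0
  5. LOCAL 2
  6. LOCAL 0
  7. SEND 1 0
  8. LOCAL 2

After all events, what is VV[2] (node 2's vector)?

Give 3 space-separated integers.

Answer: 1 1 5

Derivation:
Initial: VV[0]=[0, 0, 0]
Initial: VV[1]=[0, 0, 0]
Initial: VV[2]=[0, 0, 0]
Event 1: SEND 1->2: VV[1][1]++ -> VV[1]=[0, 1, 0], msg_vec=[0, 1, 0]; VV[2]=max(VV[2],msg_vec) then VV[2][2]++ -> VV[2]=[0, 1, 1]
Event 2: SEND 0->2: VV[0][0]++ -> VV[0]=[1, 0, 0], msg_vec=[1, 0, 0]; VV[2]=max(VV[2],msg_vec) then VV[2][2]++ -> VV[2]=[1, 1, 2]
Event 3: LOCAL 0: VV[0][0]++ -> VV[0]=[2, 0, 0]
Event 4: SEND 2->0: VV[2][2]++ -> VV[2]=[1, 1, 3], msg_vec=[1, 1, 3]; VV[0]=max(VV[0],msg_vec) then VV[0][0]++ -> VV[0]=[3, 1, 3]
Event 5: LOCAL 2: VV[2][2]++ -> VV[2]=[1, 1, 4]
Event 6: LOCAL 0: VV[0][0]++ -> VV[0]=[4, 1, 3]
Event 7: SEND 1->0: VV[1][1]++ -> VV[1]=[0, 2, 0], msg_vec=[0, 2, 0]; VV[0]=max(VV[0],msg_vec) then VV[0][0]++ -> VV[0]=[5, 2, 3]
Event 8: LOCAL 2: VV[2][2]++ -> VV[2]=[1, 1, 5]
Final vectors: VV[0]=[5, 2, 3]; VV[1]=[0, 2, 0]; VV[2]=[1, 1, 5]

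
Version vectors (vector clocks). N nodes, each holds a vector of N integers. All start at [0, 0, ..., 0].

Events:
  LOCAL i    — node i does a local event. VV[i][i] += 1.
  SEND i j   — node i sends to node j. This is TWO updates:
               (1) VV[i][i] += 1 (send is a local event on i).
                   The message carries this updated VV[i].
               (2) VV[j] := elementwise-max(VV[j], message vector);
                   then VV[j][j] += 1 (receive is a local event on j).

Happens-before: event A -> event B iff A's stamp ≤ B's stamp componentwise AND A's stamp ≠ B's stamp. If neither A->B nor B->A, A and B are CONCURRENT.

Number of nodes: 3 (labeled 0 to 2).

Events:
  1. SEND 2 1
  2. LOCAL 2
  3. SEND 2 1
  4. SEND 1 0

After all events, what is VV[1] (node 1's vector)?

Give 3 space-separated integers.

Initial: VV[0]=[0, 0, 0]
Initial: VV[1]=[0, 0, 0]
Initial: VV[2]=[0, 0, 0]
Event 1: SEND 2->1: VV[2][2]++ -> VV[2]=[0, 0, 1], msg_vec=[0, 0, 1]; VV[1]=max(VV[1],msg_vec) then VV[1][1]++ -> VV[1]=[0, 1, 1]
Event 2: LOCAL 2: VV[2][2]++ -> VV[2]=[0, 0, 2]
Event 3: SEND 2->1: VV[2][2]++ -> VV[2]=[0, 0, 3], msg_vec=[0, 0, 3]; VV[1]=max(VV[1],msg_vec) then VV[1][1]++ -> VV[1]=[0, 2, 3]
Event 4: SEND 1->0: VV[1][1]++ -> VV[1]=[0, 3, 3], msg_vec=[0, 3, 3]; VV[0]=max(VV[0],msg_vec) then VV[0][0]++ -> VV[0]=[1, 3, 3]
Final vectors: VV[0]=[1, 3, 3]; VV[1]=[0, 3, 3]; VV[2]=[0, 0, 3]

Answer: 0 3 3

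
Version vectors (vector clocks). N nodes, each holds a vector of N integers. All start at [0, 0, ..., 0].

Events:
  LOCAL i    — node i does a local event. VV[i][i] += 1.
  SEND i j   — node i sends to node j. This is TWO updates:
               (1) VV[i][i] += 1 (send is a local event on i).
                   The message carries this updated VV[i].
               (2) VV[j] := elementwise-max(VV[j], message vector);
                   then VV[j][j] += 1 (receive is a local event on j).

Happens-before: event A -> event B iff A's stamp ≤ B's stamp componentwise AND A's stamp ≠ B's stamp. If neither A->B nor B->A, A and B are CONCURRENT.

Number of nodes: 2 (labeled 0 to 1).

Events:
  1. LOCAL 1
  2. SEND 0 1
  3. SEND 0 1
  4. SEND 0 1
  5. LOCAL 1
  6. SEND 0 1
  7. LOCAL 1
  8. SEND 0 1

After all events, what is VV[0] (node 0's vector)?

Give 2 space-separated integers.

Answer: 5 0

Derivation:
Initial: VV[0]=[0, 0]
Initial: VV[1]=[0, 0]
Event 1: LOCAL 1: VV[1][1]++ -> VV[1]=[0, 1]
Event 2: SEND 0->1: VV[0][0]++ -> VV[0]=[1, 0], msg_vec=[1, 0]; VV[1]=max(VV[1],msg_vec) then VV[1][1]++ -> VV[1]=[1, 2]
Event 3: SEND 0->1: VV[0][0]++ -> VV[0]=[2, 0], msg_vec=[2, 0]; VV[1]=max(VV[1],msg_vec) then VV[1][1]++ -> VV[1]=[2, 3]
Event 4: SEND 0->1: VV[0][0]++ -> VV[0]=[3, 0], msg_vec=[3, 0]; VV[1]=max(VV[1],msg_vec) then VV[1][1]++ -> VV[1]=[3, 4]
Event 5: LOCAL 1: VV[1][1]++ -> VV[1]=[3, 5]
Event 6: SEND 0->1: VV[0][0]++ -> VV[0]=[4, 0], msg_vec=[4, 0]; VV[1]=max(VV[1],msg_vec) then VV[1][1]++ -> VV[1]=[4, 6]
Event 7: LOCAL 1: VV[1][1]++ -> VV[1]=[4, 7]
Event 8: SEND 0->1: VV[0][0]++ -> VV[0]=[5, 0], msg_vec=[5, 0]; VV[1]=max(VV[1],msg_vec) then VV[1][1]++ -> VV[1]=[5, 8]
Final vectors: VV[0]=[5, 0]; VV[1]=[5, 8]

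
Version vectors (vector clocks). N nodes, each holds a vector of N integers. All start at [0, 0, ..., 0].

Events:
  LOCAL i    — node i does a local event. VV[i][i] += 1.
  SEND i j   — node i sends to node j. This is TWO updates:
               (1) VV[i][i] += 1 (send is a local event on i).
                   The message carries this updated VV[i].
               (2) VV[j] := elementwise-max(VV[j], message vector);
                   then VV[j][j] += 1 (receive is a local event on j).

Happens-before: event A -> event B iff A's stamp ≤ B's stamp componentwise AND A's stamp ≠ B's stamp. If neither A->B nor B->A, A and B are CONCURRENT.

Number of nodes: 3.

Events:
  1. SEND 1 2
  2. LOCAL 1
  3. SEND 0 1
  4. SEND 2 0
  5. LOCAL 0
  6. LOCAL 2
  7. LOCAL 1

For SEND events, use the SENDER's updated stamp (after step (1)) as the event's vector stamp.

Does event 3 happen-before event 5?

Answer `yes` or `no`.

Answer: yes

Derivation:
Initial: VV[0]=[0, 0, 0]
Initial: VV[1]=[0, 0, 0]
Initial: VV[2]=[0, 0, 0]
Event 1: SEND 1->2: VV[1][1]++ -> VV[1]=[0, 1, 0], msg_vec=[0, 1, 0]; VV[2]=max(VV[2],msg_vec) then VV[2][2]++ -> VV[2]=[0, 1, 1]
Event 2: LOCAL 1: VV[1][1]++ -> VV[1]=[0, 2, 0]
Event 3: SEND 0->1: VV[0][0]++ -> VV[0]=[1, 0, 0], msg_vec=[1, 0, 0]; VV[1]=max(VV[1],msg_vec) then VV[1][1]++ -> VV[1]=[1, 3, 0]
Event 4: SEND 2->0: VV[2][2]++ -> VV[2]=[0, 1, 2], msg_vec=[0, 1, 2]; VV[0]=max(VV[0],msg_vec) then VV[0][0]++ -> VV[0]=[2, 1, 2]
Event 5: LOCAL 0: VV[0][0]++ -> VV[0]=[3, 1, 2]
Event 6: LOCAL 2: VV[2][2]++ -> VV[2]=[0, 1, 3]
Event 7: LOCAL 1: VV[1][1]++ -> VV[1]=[1, 4, 0]
Event 3 stamp: [1, 0, 0]
Event 5 stamp: [3, 1, 2]
[1, 0, 0] <= [3, 1, 2]? True. Equal? False. Happens-before: True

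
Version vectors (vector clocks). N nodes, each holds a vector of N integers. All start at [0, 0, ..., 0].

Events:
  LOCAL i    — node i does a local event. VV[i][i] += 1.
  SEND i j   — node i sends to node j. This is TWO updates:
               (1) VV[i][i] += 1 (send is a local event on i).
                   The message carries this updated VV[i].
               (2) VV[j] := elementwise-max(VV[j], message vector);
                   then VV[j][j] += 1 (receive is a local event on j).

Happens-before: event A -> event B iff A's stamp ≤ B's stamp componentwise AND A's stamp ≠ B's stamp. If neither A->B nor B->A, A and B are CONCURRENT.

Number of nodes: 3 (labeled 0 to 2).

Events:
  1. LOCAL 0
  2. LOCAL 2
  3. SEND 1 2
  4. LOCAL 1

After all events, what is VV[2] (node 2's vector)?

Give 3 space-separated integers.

Answer: 0 1 2

Derivation:
Initial: VV[0]=[0, 0, 0]
Initial: VV[1]=[0, 0, 0]
Initial: VV[2]=[0, 0, 0]
Event 1: LOCAL 0: VV[0][0]++ -> VV[0]=[1, 0, 0]
Event 2: LOCAL 2: VV[2][2]++ -> VV[2]=[0, 0, 1]
Event 3: SEND 1->2: VV[1][1]++ -> VV[1]=[0, 1, 0], msg_vec=[0, 1, 0]; VV[2]=max(VV[2],msg_vec) then VV[2][2]++ -> VV[2]=[0, 1, 2]
Event 4: LOCAL 1: VV[1][1]++ -> VV[1]=[0, 2, 0]
Final vectors: VV[0]=[1, 0, 0]; VV[1]=[0, 2, 0]; VV[2]=[0, 1, 2]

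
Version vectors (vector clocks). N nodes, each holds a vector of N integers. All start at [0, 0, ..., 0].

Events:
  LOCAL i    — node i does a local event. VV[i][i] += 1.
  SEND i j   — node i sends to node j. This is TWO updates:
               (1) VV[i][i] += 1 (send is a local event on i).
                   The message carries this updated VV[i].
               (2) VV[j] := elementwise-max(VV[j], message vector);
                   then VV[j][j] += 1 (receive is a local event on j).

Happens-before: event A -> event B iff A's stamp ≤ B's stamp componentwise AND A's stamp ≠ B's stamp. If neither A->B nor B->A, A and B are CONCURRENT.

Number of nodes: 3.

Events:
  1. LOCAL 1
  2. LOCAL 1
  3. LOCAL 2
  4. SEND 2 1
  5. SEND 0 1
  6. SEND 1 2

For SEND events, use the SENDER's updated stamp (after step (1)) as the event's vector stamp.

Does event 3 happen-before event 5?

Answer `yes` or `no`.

Answer: no

Derivation:
Initial: VV[0]=[0, 0, 0]
Initial: VV[1]=[0, 0, 0]
Initial: VV[2]=[0, 0, 0]
Event 1: LOCAL 1: VV[1][1]++ -> VV[1]=[0, 1, 0]
Event 2: LOCAL 1: VV[1][1]++ -> VV[1]=[0, 2, 0]
Event 3: LOCAL 2: VV[2][2]++ -> VV[2]=[0, 0, 1]
Event 4: SEND 2->1: VV[2][2]++ -> VV[2]=[0, 0, 2], msg_vec=[0, 0, 2]; VV[1]=max(VV[1],msg_vec) then VV[1][1]++ -> VV[1]=[0, 3, 2]
Event 5: SEND 0->1: VV[0][0]++ -> VV[0]=[1, 0, 0], msg_vec=[1, 0, 0]; VV[1]=max(VV[1],msg_vec) then VV[1][1]++ -> VV[1]=[1, 4, 2]
Event 6: SEND 1->2: VV[1][1]++ -> VV[1]=[1, 5, 2], msg_vec=[1, 5, 2]; VV[2]=max(VV[2],msg_vec) then VV[2][2]++ -> VV[2]=[1, 5, 3]
Event 3 stamp: [0, 0, 1]
Event 5 stamp: [1, 0, 0]
[0, 0, 1] <= [1, 0, 0]? False. Equal? False. Happens-before: False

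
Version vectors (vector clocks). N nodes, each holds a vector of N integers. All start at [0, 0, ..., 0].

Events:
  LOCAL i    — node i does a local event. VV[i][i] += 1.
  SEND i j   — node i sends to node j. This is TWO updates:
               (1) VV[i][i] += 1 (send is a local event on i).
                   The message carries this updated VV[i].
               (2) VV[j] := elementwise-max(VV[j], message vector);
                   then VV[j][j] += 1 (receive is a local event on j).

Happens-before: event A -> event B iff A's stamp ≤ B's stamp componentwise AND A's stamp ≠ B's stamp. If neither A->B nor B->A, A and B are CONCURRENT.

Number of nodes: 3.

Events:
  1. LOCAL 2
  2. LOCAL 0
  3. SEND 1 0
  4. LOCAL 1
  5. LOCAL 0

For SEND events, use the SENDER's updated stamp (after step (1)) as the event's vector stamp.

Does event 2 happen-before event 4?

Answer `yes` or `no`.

Initial: VV[0]=[0, 0, 0]
Initial: VV[1]=[0, 0, 0]
Initial: VV[2]=[0, 0, 0]
Event 1: LOCAL 2: VV[2][2]++ -> VV[2]=[0, 0, 1]
Event 2: LOCAL 0: VV[0][0]++ -> VV[0]=[1, 0, 0]
Event 3: SEND 1->0: VV[1][1]++ -> VV[1]=[0, 1, 0], msg_vec=[0, 1, 0]; VV[0]=max(VV[0],msg_vec) then VV[0][0]++ -> VV[0]=[2, 1, 0]
Event 4: LOCAL 1: VV[1][1]++ -> VV[1]=[0, 2, 0]
Event 5: LOCAL 0: VV[0][0]++ -> VV[0]=[3, 1, 0]
Event 2 stamp: [1, 0, 0]
Event 4 stamp: [0, 2, 0]
[1, 0, 0] <= [0, 2, 0]? False. Equal? False. Happens-before: False

Answer: no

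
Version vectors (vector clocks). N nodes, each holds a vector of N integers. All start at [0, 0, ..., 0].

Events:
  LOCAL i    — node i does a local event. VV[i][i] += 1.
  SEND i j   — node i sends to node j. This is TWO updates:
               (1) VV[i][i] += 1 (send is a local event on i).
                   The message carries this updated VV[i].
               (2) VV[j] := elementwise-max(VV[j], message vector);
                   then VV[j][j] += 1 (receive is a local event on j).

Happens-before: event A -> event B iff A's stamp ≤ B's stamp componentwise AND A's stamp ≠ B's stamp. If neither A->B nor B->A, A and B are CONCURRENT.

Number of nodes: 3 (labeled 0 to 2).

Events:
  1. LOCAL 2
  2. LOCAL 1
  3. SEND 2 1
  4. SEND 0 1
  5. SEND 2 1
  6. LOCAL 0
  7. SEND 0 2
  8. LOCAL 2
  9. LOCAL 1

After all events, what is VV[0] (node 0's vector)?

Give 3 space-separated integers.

Answer: 3 0 0

Derivation:
Initial: VV[0]=[0, 0, 0]
Initial: VV[1]=[0, 0, 0]
Initial: VV[2]=[0, 0, 0]
Event 1: LOCAL 2: VV[2][2]++ -> VV[2]=[0, 0, 1]
Event 2: LOCAL 1: VV[1][1]++ -> VV[1]=[0, 1, 0]
Event 3: SEND 2->1: VV[2][2]++ -> VV[2]=[0, 0, 2], msg_vec=[0, 0, 2]; VV[1]=max(VV[1],msg_vec) then VV[1][1]++ -> VV[1]=[0, 2, 2]
Event 4: SEND 0->1: VV[0][0]++ -> VV[0]=[1, 0, 0], msg_vec=[1, 0, 0]; VV[1]=max(VV[1],msg_vec) then VV[1][1]++ -> VV[1]=[1, 3, 2]
Event 5: SEND 2->1: VV[2][2]++ -> VV[2]=[0, 0, 3], msg_vec=[0, 0, 3]; VV[1]=max(VV[1],msg_vec) then VV[1][1]++ -> VV[1]=[1, 4, 3]
Event 6: LOCAL 0: VV[0][0]++ -> VV[0]=[2, 0, 0]
Event 7: SEND 0->2: VV[0][0]++ -> VV[0]=[3, 0, 0], msg_vec=[3, 0, 0]; VV[2]=max(VV[2],msg_vec) then VV[2][2]++ -> VV[2]=[3, 0, 4]
Event 8: LOCAL 2: VV[2][2]++ -> VV[2]=[3, 0, 5]
Event 9: LOCAL 1: VV[1][1]++ -> VV[1]=[1, 5, 3]
Final vectors: VV[0]=[3, 0, 0]; VV[1]=[1, 5, 3]; VV[2]=[3, 0, 5]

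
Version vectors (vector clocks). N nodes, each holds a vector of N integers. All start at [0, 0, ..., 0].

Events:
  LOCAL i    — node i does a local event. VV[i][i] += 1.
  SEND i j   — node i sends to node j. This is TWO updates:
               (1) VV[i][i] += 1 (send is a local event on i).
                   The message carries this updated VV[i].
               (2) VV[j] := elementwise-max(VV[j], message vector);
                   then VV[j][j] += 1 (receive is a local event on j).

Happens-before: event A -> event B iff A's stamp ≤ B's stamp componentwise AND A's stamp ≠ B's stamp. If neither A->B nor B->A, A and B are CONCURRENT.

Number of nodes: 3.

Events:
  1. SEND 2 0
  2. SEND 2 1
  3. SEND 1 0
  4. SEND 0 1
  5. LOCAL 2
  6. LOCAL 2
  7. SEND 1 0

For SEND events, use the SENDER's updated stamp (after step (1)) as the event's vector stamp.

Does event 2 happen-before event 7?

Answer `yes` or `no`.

Answer: yes

Derivation:
Initial: VV[0]=[0, 0, 0]
Initial: VV[1]=[0, 0, 0]
Initial: VV[2]=[0, 0, 0]
Event 1: SEND 2->0: VV[2][2]++ -> VV[2]=[0, 0, 1], msg_vec=[0, 0, 1]; VV[0]=max(VV[0],msg_vec) then VV[0][0]++ -> VV[0]=[1, 0, 1]
Event 2: SEND 2->1: VV[2][2]++ -> VV[2]=[0, 0, 2], msg_vec=[0, 0, 2]; VV[1]=max(VV[1],msg_vec) then VV[1][1]++ -> VV[1]=[0, 1, 2]
Event 3: SEND 1->0: VV[1][1]++ -> VV[1]=[0, 2, 2], msg_vec=[0, 2, 2]; VV[0]=max(VV[0],msg_vec) then VV[0][0]++ -> VV[0]=[2, 2, 2]
Event 4: SEND 0->1: VV[0][0]++ -> VV[0]=[3, 2, 2], msg_vec=[3, 2, 2]; VV[1]=max(VV[1],msg_vec) then VV[1][1]++ -> VV[1]=[3, 3, 2]
Event 5: LOCAL 2: VV[2][2]++ -> VV[2]=[0, 0, 3]
Event 6: LOCAL 2: VV[2][2]++ -> VV[2]=[0, 0, 4]
Event 7: SEND 1->0: VV[1][1]++ -> VV[1]=[3, 4, 2], msg_vec=[3, 4, 2]; VV[0]=max(VV[0],msg_vec) then VV[0][0]++ -> VV[0]=[4, 4, 2]
Event 2 stamp: [0, 0, 2]
Event 7 stamp: [3, 4, 2]
[0, 0, 2] <= [3, 4, 2]? True. Equal? False. Happens-before: True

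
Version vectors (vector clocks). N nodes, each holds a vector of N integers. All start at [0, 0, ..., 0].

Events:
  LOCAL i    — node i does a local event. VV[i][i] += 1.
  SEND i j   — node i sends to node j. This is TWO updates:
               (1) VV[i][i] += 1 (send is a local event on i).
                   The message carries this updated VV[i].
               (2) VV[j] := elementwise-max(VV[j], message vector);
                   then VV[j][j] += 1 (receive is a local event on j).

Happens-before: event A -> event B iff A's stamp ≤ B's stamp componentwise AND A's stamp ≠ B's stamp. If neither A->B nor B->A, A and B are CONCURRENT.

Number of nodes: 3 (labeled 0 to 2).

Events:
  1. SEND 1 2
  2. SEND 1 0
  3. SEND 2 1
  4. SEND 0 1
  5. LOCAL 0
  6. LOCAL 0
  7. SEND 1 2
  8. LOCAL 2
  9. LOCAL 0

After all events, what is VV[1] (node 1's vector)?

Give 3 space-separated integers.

Answer: 2 5 2

Derivation:
Initial: VV[0]=[0, 0, 0]
Initial: VV[1]=[0, 0, 0]
Initial: VV[2]=[0, 0, 0]
Event 1: SEND 1->2: VV[1][1]++ -> VV[1]=[0, 1, 0], msg_vec=[0, 1, 0]; VV[2]=max(VV[2],msg_vec) then VV[2][2]++ -> VV[2]=[0, 1, 1]
Event 2: SEND 1->0: VV[1][1]++ -> VV[1]=[0, 2, 0], msg_vec=[0, 2, 0]; VV[0]=max(VV[0],msg_vec) then VV[0][0]++ -> VV[0]=[1, 2, 0]
Event 3: SEND 2->1: VV[2][2]++ -> VV[2]=[0, 1, 2], msg_vec=[0, 1, 2]; VV[1]=max(VV[1],msg_vec) then VV[1][1]++ -> VV[1]=[0, 3, 2]
Event 4: SEND 0->1: VV[0][0]++ -> VV[0]=[2, 2, 0], msg_vec=[2, 2, 0]; VV[1]=max(VV[1],msg_vec) then VV[1][1]++ -> VV[1]=[2, 4, 2]
Event 5: LOCAL 0: VV[0][0]++ -> VV[0]=[3, 2, 0]
Event 6: LOCAL 0: VV[0][0]++ -> VV[0]=[4, 2, 0]
Event 7: SEND 1->2: VV[1][1]++ -> VV[1]=[2, 5, 2], msg_vec=[2, 5, 2]; VV[2]=max(VV[2],msg_vec) then VV[2][2]++ -> VV[2]=[2, 5, 3]
Event 8: LOCAL 2: VV[2][2]++ -> VV[2]=[2, 5, 4]
Event 9: LOCAL 0: VV[0][0]++ -> VV[0]=[5, 2, 0]
Final vectors: VV[0]=[5, 2, 0]; VV[1]=[2, 5, 2]; VV[2]=[2, 5, 4]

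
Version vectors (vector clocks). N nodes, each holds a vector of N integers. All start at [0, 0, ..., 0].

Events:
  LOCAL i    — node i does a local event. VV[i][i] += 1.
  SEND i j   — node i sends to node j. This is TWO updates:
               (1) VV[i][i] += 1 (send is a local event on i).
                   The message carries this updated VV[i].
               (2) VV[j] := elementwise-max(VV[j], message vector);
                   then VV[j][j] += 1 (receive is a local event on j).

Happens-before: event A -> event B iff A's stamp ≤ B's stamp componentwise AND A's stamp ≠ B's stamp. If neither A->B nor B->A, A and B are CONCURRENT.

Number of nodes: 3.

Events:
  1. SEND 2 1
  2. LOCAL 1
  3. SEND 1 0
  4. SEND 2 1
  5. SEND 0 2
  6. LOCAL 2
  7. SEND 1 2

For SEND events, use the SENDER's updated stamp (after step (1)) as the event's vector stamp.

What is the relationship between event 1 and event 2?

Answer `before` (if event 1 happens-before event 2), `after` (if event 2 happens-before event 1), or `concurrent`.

Answer: before

Derivation:
Initial: VV[0]=[0, 0, 0]
Initial: VV[1]=[0, 0, 0]
Initial: VV[2]=[0, 0, 0]
Event 1: SEND 2->1: VV[2][2]++ -> VV[2]=[0, 0, 1], msg_vec=[0, 0, 1]; VV[1]=max(VV[1],msg_vec) then VV[1][1]++ -> VV[1]=[0, 1, 1]
Event 2: LOCAL 1: VV[1][1]++ -> VV[1]=[0, 2, 1]
Event 3: SEND 1->0: VV[1][1]++ -> VV[1]=[0, 3, 1], msg_vec=[0, 3, 1]; VV[0]=max(VV[0],msg_vec) then VV[0][0]++ -> VV[0]=[1, 3, 1]
Event 4: SEND 2->1: VV[2][2]++ -> VV[2]=[0, 0, 2], msg_vec=[0, 0, 2]; VV[1]=max(VV[1],msg_vec) then VV[1][1]++ -> VV[1]=[0, 4, 2]
Event 5: SEND 0->2: VV[0][0]++ -> VV[0]=[2, 3, 1], msg_vec=[2, 3, 1]; VV[2]=max(VV[2],msg_vec) then VV[2][2]++ -> VV[2]=[2, 3, 3]
Event 6: LOCAL 2: VV[2][2]++ -> VV[2]=[2, 3, 4]
Event 7: SEND 1->2: VV[1][1]++ -> VV[1]=[0, 5, 2], msg_vec=[0, 5, 2]; VV[2]=max(VV[2],msg_vec) then VV[2][2]++ -> VV[2]=[2, 5, 5]
Event 1 stamp: [0, 0, 1]
Event 2 stamp: [0, 2, 1]
[0, 0, 1] <= [0, 2, 1]? True
[0, 2, 1] <= [0, 0, 1]? False
Relation: before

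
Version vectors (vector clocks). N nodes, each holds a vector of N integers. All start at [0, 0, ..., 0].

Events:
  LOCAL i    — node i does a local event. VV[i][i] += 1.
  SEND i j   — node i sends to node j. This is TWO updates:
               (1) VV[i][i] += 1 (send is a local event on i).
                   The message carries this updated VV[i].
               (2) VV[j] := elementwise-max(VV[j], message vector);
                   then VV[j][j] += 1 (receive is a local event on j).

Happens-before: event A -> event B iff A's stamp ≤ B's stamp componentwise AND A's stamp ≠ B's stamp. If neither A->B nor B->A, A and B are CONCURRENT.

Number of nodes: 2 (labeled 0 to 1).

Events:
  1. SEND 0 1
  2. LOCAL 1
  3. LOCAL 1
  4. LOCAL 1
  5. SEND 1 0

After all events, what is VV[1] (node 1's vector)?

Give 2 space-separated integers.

Answer: 1 5

Derivation:
Initial: VV[0]=[0, 0]
Initial: VV[1]=[0, 0]
Event 1: SEND 0->1: VV[0][0]++ -> VV[0]=[1, 0], msg_vec=[1, 0]; VV[1]=max(VV[1],msg_vec) then VV[1][1]++ -> VV[1]=[1, 1]
Event 2: LOCAL 1: VV[1][1]++ -> VV[1]=[1, 2]
Event 3: LOCAL 1: VV[1][1]++ -> VV[1]=[1, 3]
Event 4: LOCAL 1: VV[1][1]++ -> VV[1]=[1, 4]
Event 5: SEND 1->0: VV[1][1]++ -> VV[1]=[1, 5], msg_vec=[1, 5]; VV[0]=max(VV[0],msg_vec) then VV[0][0]++ -> VV[0]=[2, 5]
Final vectors: VV[0]=[2, 5]; VV[1]=[1, 5]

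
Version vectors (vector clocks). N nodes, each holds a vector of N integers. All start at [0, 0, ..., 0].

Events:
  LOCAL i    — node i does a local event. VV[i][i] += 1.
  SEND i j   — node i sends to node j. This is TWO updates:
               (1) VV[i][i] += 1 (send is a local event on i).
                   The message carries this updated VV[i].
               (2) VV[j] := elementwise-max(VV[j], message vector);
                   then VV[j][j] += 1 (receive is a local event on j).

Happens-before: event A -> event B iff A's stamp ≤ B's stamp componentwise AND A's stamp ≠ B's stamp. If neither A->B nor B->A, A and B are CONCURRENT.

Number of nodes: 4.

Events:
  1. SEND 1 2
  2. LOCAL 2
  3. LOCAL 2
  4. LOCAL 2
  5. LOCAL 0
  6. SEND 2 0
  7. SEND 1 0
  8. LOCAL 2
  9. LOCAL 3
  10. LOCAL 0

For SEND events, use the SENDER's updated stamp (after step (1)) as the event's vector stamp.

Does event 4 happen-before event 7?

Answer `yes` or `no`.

Initial: VV[0]=[0, 0, 0, 0]
Initial: VV[1]=[0, 0, 0, 0]
Initial: VV[2]=[0, 0, 0, 0]
Initial: VV[3]=[0, 0, 0, 0]
Event 1: SEND 1->2: VV[1][1]++ -> VV[1]=[0, 1, 0, 0], msg_vec=[0, 1, 0, 0]; VV[2]=max(VV[2],msg_vec) then VV[2][2]++ -> VV[2]=[0, 1, 1, 0]
Event 2: LOCAL 2: VV[2][2]++ -> VV[2]=[0, 1, 2, 0]
Event 3: LOCAL 2: VV[2][2]++ -> VV[2]=[0, 1, 3, 0]
Event 4: LOCAL 2: VV[2][2]++ -> VV[2]=[0, 1, 4, 0]
Event 5: LOCAL 0: VV[0][0]++ -> VV[0]=[1, 0, 0, 0]
Event 6: SEND 2->0: VV[2][2]++ -> VV[2]=[0, 1, 5, 0], msg_vec=[0, 1, 5, 0]; VV[0]=max(VV[0],msg_vec) then VV[0][0]++ -> VV[0]=[2, 1, 5, 0]
Event 7: SEND 1->0: VV[1][1]++ -> VV[1]=[0, 2, 0, 0], msg_vec=[0, 2, 0, 0]; VV[0]=max(VV[0],msg_vec) then VV[0][0]++ -> VV[0]=[3, 2, 5, 0]
Event 8: LOCAL 2: VV[2][2]++ -> VV[2]=[0, 1, 6, 0]
Event 9: LOCAL 3: VV[3][3]++ -> VV[3]=[0, 0, 0, 1]
Event 10: LOCAL 0: VV[0][0]++ -> VV[0]=[4, 2, 5, 0]
Event 4 stamp: [0, 1, 4, 0]
Event 7 stamp: [0, 2, 0, 0]
[0, 1, 4, 0] <= [0, 2, 0, 0]? False. Equal? False. Happens-before: False

Answer: no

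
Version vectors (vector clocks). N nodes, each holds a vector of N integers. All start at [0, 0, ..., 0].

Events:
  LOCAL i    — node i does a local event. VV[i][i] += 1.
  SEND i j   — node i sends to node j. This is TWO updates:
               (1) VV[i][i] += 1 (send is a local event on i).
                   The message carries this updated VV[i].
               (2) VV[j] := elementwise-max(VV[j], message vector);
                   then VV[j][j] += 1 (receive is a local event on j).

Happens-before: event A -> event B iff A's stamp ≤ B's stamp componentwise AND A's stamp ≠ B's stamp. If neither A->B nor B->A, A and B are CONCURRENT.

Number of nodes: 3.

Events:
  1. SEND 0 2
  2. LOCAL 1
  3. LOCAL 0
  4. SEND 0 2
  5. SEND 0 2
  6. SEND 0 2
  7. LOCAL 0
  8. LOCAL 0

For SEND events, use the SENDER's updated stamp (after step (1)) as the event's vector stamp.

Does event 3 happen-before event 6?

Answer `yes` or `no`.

Answer: yes

Derivation:
Initial: VV[0]=[0, 0, 0]
Initial: VV[1]=[0, 0, 0]
Initial: VV[2]=[0, 0, 0]
Event 1: SEND 0->2: VV[0][0]++ -> VV[0]=[1, 0, 0], msg_vec=[1, 0, 0]; VV[2]=max(VV[2],msg_vec) then VV[2][2]++ -> VV[2]=[1, 0, 1]
Event 2: LOCAL 1: VV[1][1]++ -> VV[1]=[0, 1, 0]
Event 3: LOCAL 0: VV[0][0]++ -> VV[0]=[2, 0, 0]
Event 4: SEND 0->2: VV[0][0]++ -> VV[0]=[3, 0, 0], msg_vec=[3, 0, 0]; VV[2]=max(VV[2],msg_vec) then VV[2][2]++ -> VV[2]=[3, 0, 2]
Event 5: SEND 0->2: VV[0][0]++ -> VV[0]=[4, 0, 0], msg_vec=[4, 0, 0]; VV[2]=max(VV[2],msg_vec) then VV[2][2]++ -> VV[2]=[4, 0, 3]
Event 6: SEND 0->2: VV[0][0]++ -> VV[0]=[5, 0, 0], msg_vec=[5, 0, 0]; VV[2]=max(VV[2],msg_vec) then VV[2][2]++ -> VV[2]=[5, 0, 4]
Event 7: LOCAL 0: VV[0][0]++ -> VV[0]=[6, 0, 0]
Event 8: LOCAL 0: VV[0][0]++ -> VV[0]=[7, 0, 0]
Event 3 stamp: [2, 0, 0]
Event 6 stamp: [5, 0, 0]
[2, 0, 0] <= [5, 0, 0]? True. Equal? False. Happens-before: True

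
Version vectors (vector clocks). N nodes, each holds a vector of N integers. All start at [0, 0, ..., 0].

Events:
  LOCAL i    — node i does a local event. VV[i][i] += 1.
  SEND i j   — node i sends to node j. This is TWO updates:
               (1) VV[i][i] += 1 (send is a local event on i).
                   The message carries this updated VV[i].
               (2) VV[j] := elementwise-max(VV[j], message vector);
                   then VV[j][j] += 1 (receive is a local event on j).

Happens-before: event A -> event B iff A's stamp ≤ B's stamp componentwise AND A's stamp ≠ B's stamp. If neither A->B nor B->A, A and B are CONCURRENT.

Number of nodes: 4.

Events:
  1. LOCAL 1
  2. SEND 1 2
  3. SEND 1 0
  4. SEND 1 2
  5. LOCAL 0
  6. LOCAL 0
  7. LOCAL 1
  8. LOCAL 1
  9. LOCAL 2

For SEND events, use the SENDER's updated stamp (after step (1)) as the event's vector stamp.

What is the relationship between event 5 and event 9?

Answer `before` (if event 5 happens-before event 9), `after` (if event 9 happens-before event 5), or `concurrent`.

Answer: concurrent

Derivation:
Initial: VV[0]=[0, 0, 0, 0]
Initial: VV[1]=[0, 0, 0, 0]
Initial: VV[2]=[0, 0, 0, 0]
Initial: VV[3]=[0, 0, 0, 0]
Event 1: LOCAL 1: VV[1][1]++ -> VV[1]=[0, 1, 0, 0]
Event 2: SEND 1->2: VV[1][1]++ -> VV[1]=[0, 2, 0, 0], msg_vec=[0, 2, 0, 0]; VV[2]=max(VV[2],msg_vec) then VV[2][2]++ -> VV[2]=[0, 2, 1, 0]
Event 3: SEND 1->0: VV[1][1]++ -> VV[1]=[0, 3, 0, 0], msg_vec=[0, 3, 0, 0]; VV[0]=max(VV[0],msg_vec) then VV[0][0]++ -> VV[0]=[1, 3, 0, 0]
Event 4: SEND 1->2: VV[1][1]++ -> VV[1]=[0, 4, 0, 0], msg_vec=[0, 4, 0, 0]; VV[2]=max(VV[2],msg_vec) then VV[2][2]++ -> VV[2]=[0, 4, 2, 0]
Event 5: LOCAL 0: VV[0][0]++ -> VV[0]=[2, 3, 0, 0]
Event 6: LOCAL 0: VV[0][0]++ -> VV[0]=[3, 3, 0, 0]
Event 7: LOCAL 1: VV[1][1]++ -> VV[1]=[0, 5, 0, 0]
Event 8: LOCAL 1: VV[1][1]++ -> VV[1]=[0, 6, 0, 0]
Event 9: LOCAL 2: VV[2][2]++ -> VV[2]=[0, 4, 3, 0]
Event 5 stamp: [2, 3, 0, 0]
Event 9 stamp: [0, 4, 3, 0]
[2, 3, 0, 0] <= [0, 4, 3, 0]? False
[0, 4, 3, 0] <= [2, 3, 0, 0]? False
Relation: concurrent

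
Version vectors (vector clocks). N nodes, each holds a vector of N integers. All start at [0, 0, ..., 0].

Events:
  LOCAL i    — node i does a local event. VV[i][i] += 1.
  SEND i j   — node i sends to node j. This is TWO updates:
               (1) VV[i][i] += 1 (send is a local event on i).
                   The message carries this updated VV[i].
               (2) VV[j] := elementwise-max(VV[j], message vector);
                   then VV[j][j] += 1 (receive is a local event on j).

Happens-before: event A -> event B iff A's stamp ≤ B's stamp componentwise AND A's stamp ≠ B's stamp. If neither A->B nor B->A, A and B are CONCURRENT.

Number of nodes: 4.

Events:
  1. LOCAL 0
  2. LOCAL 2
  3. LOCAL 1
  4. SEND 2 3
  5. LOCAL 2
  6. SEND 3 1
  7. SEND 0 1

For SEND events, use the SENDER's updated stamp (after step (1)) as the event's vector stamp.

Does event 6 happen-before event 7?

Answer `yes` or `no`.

Initial: VV[0]=[0, 0, 0, 0]
Initial: VV[1]=[0, 0, 0, 0]
Initial: VV[2]=[0, 0, 0, 0]
Initial: VV[3]=[0, 0, 0, 0]
Event 1: LOCAL 0: VV[0][0]++ -> VV[0]=[1, 0, 0, 0]
Event 2: LOCAL 2: VV[2][2]++ -> VV[2]=[0, 0, 1, 0]
Event 3: LOCAL 1: VV[1][1]++ -> VV[1]=[0, 1, 0, 0]
Event 4: SEND 2->3: VV[2][2]++ -> VV[2]=[0, 0, 2, 0], msg_vec=[0, 0, 2, 0]; VV[3]=max(VV[3],msg_vec) then VV[3][3]++ -> VV[3]=[0, 0, 2, 1]
Event 5: LOCAL 2: VV[2][2]++ -> VV[2]=[0, 0, 3, 0]
Event 6: SEND 3->1: VV[3][3]++ -> VV[3]=[0, 0, 2, 2], msg_vec=[0, 0, 2, 2]; VV[1]=max(VV[1],msg_vec) then VV[1][1]++ -> VV[1]=[0, 2, 2, 2]
Event 7: SEND 0->1: VV[0][0]++ -> VV[0]=[2, 0, 0, 0], msg_vec=[2, 0, 0, 0]; VV[1]=max(VV[1],msg_vec) then VV[1][1]++ -> VV[1]=[2, 3, 2, 2]
Event 6 stamp: [0, 0, 2, 2]
Event 7 stamp: [2, 0, 0, 0]
[0, 0, 2, 2] <= [2, 0, 0, 0]? False. Equal? False. Happens-before: False

Answer: no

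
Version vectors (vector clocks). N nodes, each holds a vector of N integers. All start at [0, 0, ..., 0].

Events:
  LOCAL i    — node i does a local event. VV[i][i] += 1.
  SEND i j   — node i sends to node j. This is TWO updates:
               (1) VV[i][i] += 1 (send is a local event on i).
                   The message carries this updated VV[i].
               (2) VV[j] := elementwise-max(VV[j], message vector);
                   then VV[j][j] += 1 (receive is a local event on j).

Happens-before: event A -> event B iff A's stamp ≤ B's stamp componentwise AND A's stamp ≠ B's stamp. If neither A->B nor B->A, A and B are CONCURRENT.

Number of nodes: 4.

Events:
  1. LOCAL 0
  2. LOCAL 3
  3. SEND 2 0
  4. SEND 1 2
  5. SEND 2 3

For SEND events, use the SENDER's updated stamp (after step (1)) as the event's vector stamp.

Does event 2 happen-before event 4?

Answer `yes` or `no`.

Answer: no

Derivation:
Initial: VV[0]=[0, 0, 0, 0]
Initial: VV[1]=[0, 0, 0, 0]
Initial: VV[2]=[0, 0, 0, 0]
Initial: VV[3]=[0, 0, 0, 0]
Event 1: LOCAL 0: VV[0][0]++ -> VV[0]=[1, 0, 0, 0]
Event 2: LOCAL 3: VV[3][3]++ -> VV[3]=[0, 0, 0, 1]
Event 3: SEND 2->0: VV[2][2]++ -> VV[2]=[0, 0, 1, 0], msg_vec=[0, 0, 1, 0]; VV[0]=max(VV[0],msg_vec) then VV[0][0]++ -> VV[0]=[2, 0, 1, 0]
Event 4: SEND 1->2: VV[1][1]++ -> VV[1]=[0, 1, 0, 0], msg_vec=[0, 1, 0, 0]; VV[2]=max(VV[2],msg_vec) then VV[2][2]++ -> VV[2]=[0, 1, 2, 0]
Event 5: SEND 2->3: VV[2][2]++ -> VV[2]=[0, 1, 3, 0], msg_vec=[0, 1, 3, 0]; VV[3]=max(VV[3],msg_vec) then VV[3][3]++ -> VV[3]=[0, 1, 3, 2]
Event 2 stamp: [0, 0, 0, 1]
Event 4 stamp: [0, 1, 0, 0]
[0, 0, 0, 1] <= [0, 1, 0, 0]? False. Equal? False. Happens-before: False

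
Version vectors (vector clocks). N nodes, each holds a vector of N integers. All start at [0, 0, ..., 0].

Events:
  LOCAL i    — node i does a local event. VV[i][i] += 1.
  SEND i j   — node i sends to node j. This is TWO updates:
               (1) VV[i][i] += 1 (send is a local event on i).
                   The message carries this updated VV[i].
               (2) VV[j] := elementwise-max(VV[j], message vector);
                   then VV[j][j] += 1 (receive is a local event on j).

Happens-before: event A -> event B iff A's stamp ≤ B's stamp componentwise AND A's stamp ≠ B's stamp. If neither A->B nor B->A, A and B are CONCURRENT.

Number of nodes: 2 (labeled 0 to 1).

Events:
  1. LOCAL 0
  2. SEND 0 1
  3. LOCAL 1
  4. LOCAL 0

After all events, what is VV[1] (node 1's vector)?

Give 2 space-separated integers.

Initial: VV[0]=[0, 0]
Initial: VV[1]=[0, 0]
Event 1: LOCAL 0: VV[0][0]++ -> VV[0]=[1, 0]
Event 2: SEND 0->1: VV[0][0]++ -> VV[0]=[2, 0], msg_vec=[2, 0]; VV[1]=max(VV[1],msg_vec) then VV[1][1]++ -> VV[1]=[2, 1]
Event 3: LOCAL 1: VV[1][1]++ -> VV[1]=[2, 2]
Event 4: LOCAL 0: VV[0][0]++ -> VV[0]=[3, 0]
Final vectors: VV[0]=[3, 0]; VV[1]=[2, 2]

Answer: 2 2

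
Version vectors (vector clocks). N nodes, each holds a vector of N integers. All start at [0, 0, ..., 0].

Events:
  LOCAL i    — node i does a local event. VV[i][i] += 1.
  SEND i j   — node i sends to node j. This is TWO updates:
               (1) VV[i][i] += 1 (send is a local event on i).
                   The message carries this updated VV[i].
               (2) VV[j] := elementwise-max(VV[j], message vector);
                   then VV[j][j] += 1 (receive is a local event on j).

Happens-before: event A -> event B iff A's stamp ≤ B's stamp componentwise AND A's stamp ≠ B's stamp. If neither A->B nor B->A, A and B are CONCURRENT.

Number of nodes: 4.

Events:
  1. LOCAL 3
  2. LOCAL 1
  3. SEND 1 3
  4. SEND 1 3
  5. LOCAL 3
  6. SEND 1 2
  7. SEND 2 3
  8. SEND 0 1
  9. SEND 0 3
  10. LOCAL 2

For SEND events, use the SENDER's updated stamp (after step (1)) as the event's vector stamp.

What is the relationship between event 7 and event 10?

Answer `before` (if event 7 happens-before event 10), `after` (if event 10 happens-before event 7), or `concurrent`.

Answer: before

Derivation:
Initial: VV[0]=[0, 0, 0, 0]
Initial: VV[1]=[0, 0, 0, 0]
Initial: VV[2]=[0, 0, 0, 0]
Initial: VV[3]=[0, 0, 0, 0]
Event 1: LOCAL 3: VV[3][3]++ -> VV[3]=[0, 0, 0, 1]
Event 2: LOCAL 1: VV[1][1]++ -> VV[1]=[0, 1, 0, 0]
Event 3: SEND 1->3: VV[1][1]++ -> VV[1]=[0, 2, 0, 0], msg_vec=[0, 2, 0, 0]; VV[3]=max(VV[3],msg_vec) then VV[3][3]++ -> VV[3]=[0, 2, 0, 2]
Event 4: SEND 1->3: VV[1][1]++ -> VV[1]=[0, 3, 0, 0], msg_vec=[0, 3, 0, 0]; VV[3]=max(VV[3],msg_vec) then VV[3][3]++ -> VV[3]=[0, 3, 0, 3]
Event 5: LOCAL 3: VV[3][3]++ -> VV[3]=[0, 3, 0, 4]
Event 6: SEND 1->2: VV[1][1]++ -> VV[1]=[0, 4, 0, 0], msg_vec=[0, 4, 0, 0]; VV[2]=max(VV[2],msg_vec) then VV[2][2]++ -> VV[2]=[0, 4, 1, 0]
Event 7: SEND 2->3: VV[2][2]++ -> VV[2]=[0, 4, 2, 0], msg_vec=[0, 4, 2, 0]; VV[3]=max(VV[3],msg_vec) then VV[3][3]++ -> VV[3]=[0, 4, 2, 5]
Event 8: SEND 0->1: VV[0][0]++ -> VV[0]=[1, 0, 0, 0], msg_vec=[1, 0, 0, 0]; VV[1]=max(VV[1],msg_vec) then VV[1][1]++ -> VV[1]=[1, 5, 0, 0]
Event 9: SEND 0->3: VV[0][0]++ -> VV[0]=[2, 0, 0, 0], msg_vec=[2, 0, 0, 0]; VV[3]=max(VV[3],msg_vec) then VV[3][3]++ -> VV[3]=[2, 4, 2, 6]
Event 10: LOCAL 2: VV[2][2]++ -> VV[2]=[0, 4, 3, 0]
Event 7 stamp: [0, 4, 2, 0]
Event 10 stamp: [0, 4, 3, 0]
[0, 4, 2, 0] <= [0, 4, 3, 0]? True
[0, 4, 3, 0] <= [0, 4, 2, 0]? False
Relation: before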